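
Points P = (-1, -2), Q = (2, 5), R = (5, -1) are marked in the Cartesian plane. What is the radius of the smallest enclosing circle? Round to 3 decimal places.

Side lengths²: PQ² = 58, PR² = 37, QR² = 45.
Since PQ² = 58 < 45 + 37 = 82, the triangle is acute, so the smallest enclosing circle is the circumcircle.
Circumcentre = (41/26, 27/26), r² = 5365/338.
r = √(5365/338) ≈ 3.984.

3.984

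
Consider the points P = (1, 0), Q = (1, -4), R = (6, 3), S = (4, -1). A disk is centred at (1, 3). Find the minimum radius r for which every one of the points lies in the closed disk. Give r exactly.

7

The required radius is the distance from (1, 3) to the farthest point.
Squared distances: 9, 49, 25, 25.
Maximum is 49, attained at Q.
r = √49 = 7.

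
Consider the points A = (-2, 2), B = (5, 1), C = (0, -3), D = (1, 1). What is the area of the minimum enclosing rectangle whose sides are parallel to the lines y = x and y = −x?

In coordinates u = x + y, v = x − y the rectangle is axis-aligned; the map (x,y)→(u,v) scales areas by 2.
u-values: 0, 6, -3, 2; range = 6 − (-3) = 9.
v-values: -4, 4, 3, 0; range = 4 − (-4) = 8.
Area = (9 × 8) / 2 = 36.

36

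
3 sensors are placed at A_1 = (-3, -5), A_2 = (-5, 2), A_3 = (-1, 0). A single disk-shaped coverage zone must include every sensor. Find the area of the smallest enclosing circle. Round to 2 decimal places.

41.63

Side lengths²: A_1A_2² = 53, A_1A_3² = 29, A_2A_3² = 20.
Since A_1A_2² = 53 ≥ 29 + 20 = 49, the angle opposite A_1A_2 is not acute, so the smallest enclosing circle has A_1A_2 as diameter.
Centre = midpoint of A_1A_2 = (-4, -1.5), r² = 53/4 = 13.25.
Area = π·r² = π·13.25 ≈ 41.63.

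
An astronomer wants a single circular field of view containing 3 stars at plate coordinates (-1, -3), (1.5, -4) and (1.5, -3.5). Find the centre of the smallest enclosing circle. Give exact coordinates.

Call the three points A, B, C in the order given.
Side lengths²: AB² = 7.25, AC² = 6.5, BC² = 0.25.
Since AB² = 7.25 ≥ 6.5 + 0.25 = 6.75, the angle opposite AB is not acute, so the smallest enclosing circle has AB as diameter.
Centre = midpoint of AB = (0.25, -3.5), r² = 7.25/4 = 1.8125.
Centre = (0.25, -3.5).

(0.25, -3.5)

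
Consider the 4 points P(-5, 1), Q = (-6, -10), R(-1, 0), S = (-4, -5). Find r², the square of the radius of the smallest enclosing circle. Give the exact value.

5185/162

By Welzl's lemma the MEC is supported by two points (diametrically opposite) or three points (on a circumcircle).
The minimum enclosing circle is determined by three boundary points: P, Q, R.
Their circumcentre is (-77/18, -83/18) with r² = 5185/162.
The farthest remaining point S is at distance² 37/162 ≤ 5185/162.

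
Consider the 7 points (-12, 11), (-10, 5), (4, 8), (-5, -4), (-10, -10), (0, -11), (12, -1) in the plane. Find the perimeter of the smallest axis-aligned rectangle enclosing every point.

92

Width = max x − min x = 12 − (-12) = 24.
Height = max y − min y = 11 − (-11) = 22.
Perimeter = 2(24 + 22) = 92.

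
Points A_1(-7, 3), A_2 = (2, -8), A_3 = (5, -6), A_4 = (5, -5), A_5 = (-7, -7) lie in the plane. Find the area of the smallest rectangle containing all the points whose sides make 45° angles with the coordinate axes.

147

In coordinates u = x + y, v = x − y the rectangle is axis-aligned; the map (x,y)→(u,v) scales areas by 2.
u-values: -4, -6, -1, 0, -14; range = 0 − (-14) = 14.
v-values: -10, 10, 11, 10, 0; range = 11 − (-10) = 21.
Area = (14 × 21) / 2 = 147.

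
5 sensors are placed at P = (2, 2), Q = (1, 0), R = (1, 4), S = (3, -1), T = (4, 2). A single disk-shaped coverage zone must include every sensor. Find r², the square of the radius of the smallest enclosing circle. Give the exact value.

7.25

The minimum enclosing circle of a finite set is fixed by two of the points (as a diameter) or three (as a circumcircle).
The farthest pair is R–S with squared distance 29. The circle on this segment as diameter has centre (2, 1.5) and r² = 29/4 = 7.25.
Check P: distance² to centre = 0.25 ≤ 7.25, so it lies inside.
All remaining points lie in this disk, and no smaller disk contains both endpoints, so this is the minimum enclosing circle.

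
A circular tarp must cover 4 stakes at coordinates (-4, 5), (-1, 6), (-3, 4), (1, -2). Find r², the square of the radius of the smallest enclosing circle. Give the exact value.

3145/169

The minimum enclosing circle of a finite set is fixed by two of the points (as a diameter) or three (as a circumcircle).
The minimum enclosing circle is determined by three boundary points: (-4, 5), (-1, 6), (1, -2).
Their circumcentre is (-16/13, 22/13) with r² = 3145/169.
The farthest remaining point (-3, 4) is at distance² 1429/169 ≤ 3145/169.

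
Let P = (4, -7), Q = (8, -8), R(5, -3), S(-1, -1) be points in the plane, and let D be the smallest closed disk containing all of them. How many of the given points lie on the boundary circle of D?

2

By Welzl's lemma the MEC is supported by two points (diametrically opposite) or three points (on a circumcircle).
The farthest pair is Q–S with squared distance 130. The circle on this segment as diameter has centre (3.5, -4.5) and r² = 130/4 = 32.5.
Check P: distance² to centre = 6.5 ≤ 32.5, so it lies inside.
All remaining points lie in this disk, and no smaller disk contains both endpoints, so this is the minimum enclosing circle.
The points at distance exactly r from the centre are Q, S — 2 points.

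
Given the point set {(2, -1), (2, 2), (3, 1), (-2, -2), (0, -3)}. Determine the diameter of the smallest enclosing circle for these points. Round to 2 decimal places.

A smallest enclosing disk is always determined by at most three of the input points on its boundary.
The farthest pair is (3, 1)–(-2, -2) with squared distance 34. The circle on this segment as diameter has centre (0.5, -0.5) and r² = 34/4 = 8.5.
Check (2, -1): distance² to centre = 2.5 ≤ 8.5, so it lies inside.
All remaining points lie in this disk, and no smaller disk contains both endpoints, so this is the minimum enclosing circle.
Diameter = 2r = 2√(8.5) ≈ 5.83.

5.83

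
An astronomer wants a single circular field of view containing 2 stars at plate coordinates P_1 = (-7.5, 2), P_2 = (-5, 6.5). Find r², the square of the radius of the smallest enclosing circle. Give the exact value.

The smallest circle enclosing two points has them as diameter endpoints.
Centre = midpoint = (-6.25, 4.25); r² = |P_1P_2|²/4 = 26.5/4 = 6.625.

6.625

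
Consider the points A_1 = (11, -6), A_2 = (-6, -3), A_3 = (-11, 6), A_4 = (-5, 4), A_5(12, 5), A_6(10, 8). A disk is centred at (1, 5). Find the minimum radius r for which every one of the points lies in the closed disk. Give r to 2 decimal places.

The required radius is the distance from (1, 5) to the farthest point.
Squared distances: 221, 113, 145, 37, 121, 90.
Maximum is 221, attained at A_1.
r = √221 ≈ 14.87.

14.87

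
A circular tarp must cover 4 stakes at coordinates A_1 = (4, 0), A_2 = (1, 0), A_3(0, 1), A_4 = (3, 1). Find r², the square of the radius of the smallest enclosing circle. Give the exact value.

4.25

The farthest pair is A_1–A_3 with squared distance 17. The circle on this segment as diameter has centre (2, 0.5) and r² = 17/4 = 4.25.
Check A_2: distance² to centre = 1.25 ≤ 4.25, so it lies inside.
All remaining points lie in this disk, and no smaller disk contains both endpoints, so this is the minimum enclosing circle.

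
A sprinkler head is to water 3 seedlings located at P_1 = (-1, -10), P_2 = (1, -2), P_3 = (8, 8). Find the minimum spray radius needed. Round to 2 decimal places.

10.06

Side lengths²: P_1P_2² = 68, P_1P_3² = 405, P_2P_3² = 149.
Since P_1P_3² = 405 ≥ 149 + 68 = 217, the angle opposite P_1P_3 is not acute, so the smallest enclosing circle has P_1P_3 as diameter.
Centre = midpoint of P_1P_3 = (3.5, -1), r² = 405/4 = 101.25.
r = √(101.25) ≈ 10.06.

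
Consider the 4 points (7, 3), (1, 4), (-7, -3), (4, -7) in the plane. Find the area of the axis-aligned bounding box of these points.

154

x ranges over [-7, 7], width 14.
y ranges over [-7, 4], height 11.
Area = 14 × 11 = 154.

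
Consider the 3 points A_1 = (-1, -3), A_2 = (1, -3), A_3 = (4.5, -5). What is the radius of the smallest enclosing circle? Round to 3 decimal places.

Side lengths²: A_1A_2² = 4, A_1A_3² = 34.25, A_2A_3² = 16.25.
Since A_1A_3² = 34.25 ≥ 16.25 + 4 = 20.25, the angle opposite A_1A_3 is not acute, so the smallest enclosing circle has A_1A_3 as diameter.
Centre = midpoint of A_1A_3 = (1.75, -4), r² = 34.25/4 = 8.5625.
r = √(8.5625) ≈ 2.926.

2.926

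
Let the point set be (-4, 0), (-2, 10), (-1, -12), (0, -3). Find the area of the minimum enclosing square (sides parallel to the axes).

The bounding box has width 4 and height 22.
An axis-aligned square enclosing the set must have side ≥ max(width, height).
So the minimum side is max(4, 22) = 22.
Area = 22² = 484.

484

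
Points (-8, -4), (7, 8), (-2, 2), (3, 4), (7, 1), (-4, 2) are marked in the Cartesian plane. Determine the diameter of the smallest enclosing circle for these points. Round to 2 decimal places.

A smallest enclosing disk is always determined by at most three of the input points on its boundary.
The farthest pair is (-8, -4)–(7, 8) with squared distance 369. The circle on this segment as diameter has centre (-0.5, 2) and r² = 369/4 = 92.25.
Check (-2, 2): distance² to centre = 2.25 ≤ 92.25, so it lies inside.
All remaining points lie in this disk, and no smaller disk contains both endpoints, so this is the minimum enclosing circle.
Diameter = 2r = 2√(92.25) ≈ 19.21.

19.21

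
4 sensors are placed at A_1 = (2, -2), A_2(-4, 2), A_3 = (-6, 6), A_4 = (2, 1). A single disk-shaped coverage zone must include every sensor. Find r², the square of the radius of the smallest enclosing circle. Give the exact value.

The farthest pair is A_1–A_3 with squared distance 128. The circle on this segment as diameter has centre (-2, 2) and r² = 128/4 = 32.
Check A_2: distance² to centre = 4 ≤ 32, so it lies inside.
All remaining points lie in this disk, and no smaller disk contains both endpoints, so this is the minimum enclosing circle.

32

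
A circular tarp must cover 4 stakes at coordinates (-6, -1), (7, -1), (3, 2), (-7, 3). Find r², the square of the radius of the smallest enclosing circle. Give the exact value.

53

A smallest enclosing disk is always determined by at most three of the input points on its boundary.
The farthest pair is (7, -1)–(-7, 3) with squared distance 212. The circle on this segment as diameter has centre (0, 1) and r² = 212/4 = 53.
Check (-6, -1): distance² to centre = 40 ≤ 53, so it lies inside.
All remaining points lie in this disk, and no smaller disk contains both endpoints, so this is the minimum enclosing circle.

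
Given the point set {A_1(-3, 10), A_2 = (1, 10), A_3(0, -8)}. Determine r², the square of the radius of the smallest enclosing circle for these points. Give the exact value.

12025/144

Side lengths²: A_1A_2² = 16, A_1A_3² = 333, A_2A_3² = 325.
Since A_1A_3² = 333 < 325 + 16 = 341, the triangle is acute, so the smallest enclosing circle is the circumcircle.
Circumcentre = (-1, 13/12), r² = 12025/144.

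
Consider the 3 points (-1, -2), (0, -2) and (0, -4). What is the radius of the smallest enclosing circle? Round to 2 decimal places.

1.12

Call the three points A, B, C in the order given.
Side lengths²: AB² = 1, AC² = 5, BC² = 4.
Since AC² = 5 ≥ 4 + 1 = 5, the angle opposite AC is not acute, so the smallest enclosing circle has AC as diameter.
Centre = midpoint of AC = (-0.5, -3), r² = 5/4 = 1.25.
r = √(1.25) ≈ 1.12.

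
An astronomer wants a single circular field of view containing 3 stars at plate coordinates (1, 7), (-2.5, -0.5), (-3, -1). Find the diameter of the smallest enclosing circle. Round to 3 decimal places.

Call the three points A, B, C in the order given.
Side lengths²: AB² = 68.5, AC² = 80, BC² = 0.5.
Since AC² = 80 ≥ 68.5 + 0.5 = 69, the angle opposite AC is not acute, so the smallest enclosing circle has AC as diameter.
Centre = midpoint of AC = (-1, 3), r² = 80/4 = 20.
Diameter = 2r = 2√20 ≈ 8.944.

8.944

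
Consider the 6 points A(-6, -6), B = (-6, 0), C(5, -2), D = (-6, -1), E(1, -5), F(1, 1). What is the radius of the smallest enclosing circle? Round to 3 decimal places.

The minimum enclosing circle of a finite set is fixed by two of the points (as a diameter) or three (as a circumcircle).
The minimum enclosing circle is determined by three boundary points: A, B, C.
Their circumcentre is (-19/22, -3) with r² = 17125/484.
The farthest remaining point D is at distance² 14705/484 ≤ 17125/484.
r = √(17125/484) ≈ 5.948.

5.948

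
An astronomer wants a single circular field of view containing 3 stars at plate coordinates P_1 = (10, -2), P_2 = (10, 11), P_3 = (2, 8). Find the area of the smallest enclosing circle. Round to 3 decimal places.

146.919

Side lengths²: P_1P_2² = 169, P_1P_3² = 164, P_2P_3² = 73.
Since P_1P_2² = 169 < 164 + 73 = 237, the triangle is acute, so the smallest enclosing circle is the circumcircle.
Circumcentre = (7.875, 4.5), r² = 46.765625.
Area = π·r² = π·46.765625 ≈ 146.919.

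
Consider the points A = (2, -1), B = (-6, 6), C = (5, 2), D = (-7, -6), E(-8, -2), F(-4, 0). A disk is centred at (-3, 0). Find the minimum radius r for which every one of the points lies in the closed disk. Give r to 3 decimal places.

The required radius is the distance from (-3, 0) to the farthest point.
Squared distances: 26, 45, 68, 52, 29, 1.
Maximum is 68, attained at C.
r = √68 ≈ 8.246.

8.246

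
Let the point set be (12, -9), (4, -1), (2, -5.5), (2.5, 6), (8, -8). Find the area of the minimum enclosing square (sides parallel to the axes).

The bounding box has width 10 and height 15.
An axis-aligned square enclosing the set must have side ≥ max(width, height).
So the minimum side is max(10, 15) = 15.
Area = 15² = 225.

225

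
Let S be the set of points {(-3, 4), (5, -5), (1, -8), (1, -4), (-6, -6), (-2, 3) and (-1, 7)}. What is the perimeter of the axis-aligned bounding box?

52

Width = max x − min x = 5 − (-6) = 11.
Height = max y − min y = 7 − (-8) = 15.
Perimeter = 2(11 + 15) = 52.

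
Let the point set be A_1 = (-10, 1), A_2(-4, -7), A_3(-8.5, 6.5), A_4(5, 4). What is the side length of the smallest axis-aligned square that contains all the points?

15

The bounding box has width 15 and height 13.5.
An axis-aligned square enclosing the set must have side ≥ max(width, height).
So the minimum side is max(15, 13.5) = 15.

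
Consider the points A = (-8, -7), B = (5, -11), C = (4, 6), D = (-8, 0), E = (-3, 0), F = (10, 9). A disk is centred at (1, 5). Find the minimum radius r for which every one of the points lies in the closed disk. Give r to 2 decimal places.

The required radius is the distance from (1, 5) to the farthest point.
Squared distances: 225, 272, 10, 106, 41, 97.
Maximum is 272, attained at B.
r = √272 ≈ 16.49.

16.49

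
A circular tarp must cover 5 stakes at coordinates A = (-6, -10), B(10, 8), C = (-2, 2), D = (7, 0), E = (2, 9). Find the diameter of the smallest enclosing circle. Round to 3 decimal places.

The farthest pair is A–B with squared distance 580. The circle on this segment as diameter has centre (2, -1) and r² = 580/4 = 145.
Check C: distance² to centre = 25 ≤ 145, so it lies inside.
All remaining points lie in this disk, and no smaller disk contains both endpoints, so this is the minimum enclosing circle.
Diameter = 2r = 2√145 ≈ 24.083.

24.083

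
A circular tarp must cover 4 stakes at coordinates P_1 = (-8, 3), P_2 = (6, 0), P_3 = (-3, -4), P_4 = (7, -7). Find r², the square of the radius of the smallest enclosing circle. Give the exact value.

A smallest enclosing disk is always determined by at most three of the input points on its boundary.
The farthest pair is P_1–P_4 with squared distance 325. The circle on this segment as diameter has centre (-0.5, -2) and r² = 325/4 = 81.25.
Check P_2: distance² to centre = 46.25 ≤ 81.25, so it lies inside.
All remaining points lie in this disk, and no smaller disk contains both endpoints, so this is the minimum enclosing circle.

81.25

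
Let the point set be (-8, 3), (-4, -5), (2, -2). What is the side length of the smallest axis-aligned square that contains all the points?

10

The bounding box has width 10 and height 8.
An axis-aligned square enclosing the set must have side ≥ max(width, height).
So the minimum side is max(10, 8) = 10.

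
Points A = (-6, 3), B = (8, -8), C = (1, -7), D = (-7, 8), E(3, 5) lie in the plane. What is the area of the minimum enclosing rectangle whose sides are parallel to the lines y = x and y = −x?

217

In coordinates u = x + y, v = x − y the rectangle is axis-aligned; the map (x,y)→(u,v) scales areas by 2.
u-values: -3, 0, -6, 1, 8; range = 8 − (-6) = 14.
v-values: -9, 16, 8, -15, -2; range = 16 − (-15) = 31.
Area = (14 × 31) / 2 = 217.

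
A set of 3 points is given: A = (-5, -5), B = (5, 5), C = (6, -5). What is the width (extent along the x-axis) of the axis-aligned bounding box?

max x = 6, min x = -5, so width = 11.

11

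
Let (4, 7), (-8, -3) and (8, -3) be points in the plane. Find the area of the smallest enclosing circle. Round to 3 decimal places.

Call the three points A, B, C in the order given.
Side lengths²: AB² = 244, AC² = 116, BC² = 256.
Since BC² = 256 < 244 + 116 = 360, the triangle is acute, so the smallest enclosing circle is the circumcircle.
Circumcentre = (0, -0.4), r² = 70.76.
Area = π·r² = π·70.76 ≈ 222.299.

222.299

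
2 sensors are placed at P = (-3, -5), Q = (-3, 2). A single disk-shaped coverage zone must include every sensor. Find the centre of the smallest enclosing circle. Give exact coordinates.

The smallest circle enclosing two points has them as diameter endpoints.
Centre = midpoint = (-3, -1.5); r² = |PQ|²/4 = 49/4 = 12.25.
Centre = (-3, -1.5).

(-3, -1.5)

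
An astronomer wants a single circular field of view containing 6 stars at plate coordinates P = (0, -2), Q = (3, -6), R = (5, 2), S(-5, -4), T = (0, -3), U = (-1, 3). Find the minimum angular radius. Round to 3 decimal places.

5.831

A smallest enclosing disk is always determined by at most three of the input points on its boundary.
The farthest pair is R–S with squared distance 136. The circle on this segment as diameter has centre (0, -1) and r² = 136/4 = 34.
Check P: distance² to centre = 1 ≤ 34, so it lies inside.
All remaining points lie in this disk, and no smaller disk contains both endpoints, so this is the minimum enclosing circle.
r = √34 ≈ 5.831.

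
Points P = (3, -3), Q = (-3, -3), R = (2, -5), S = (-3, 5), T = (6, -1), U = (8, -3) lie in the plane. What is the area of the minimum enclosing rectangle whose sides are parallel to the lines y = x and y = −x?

104.5

In coordinates u = x + y, v = x − y the rectangle is axis-aligned; the map (x,y)→(u,v) scales areas by 2.
u-values: 0, -6, -3, 2, 5, 5; range = 5 − (-6) = 11.
v-values: 6, 0, 7, -8, 7, 11; range = 11 − (-8) = 19.
Area = (11 × 19) / 2 = 104.5.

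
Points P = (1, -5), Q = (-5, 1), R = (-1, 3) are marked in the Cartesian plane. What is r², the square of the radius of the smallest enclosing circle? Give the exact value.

170/9

Side lengths²: PQ² = 72, PR² = 68, QR² = 20.
Since PQ² = 72 < 68 + 20 = 88, the triangle is acute, so the smallest enclosing circle is the circumcircle.
Circumcentre = (-4/3, -4/3), r² = 170/9.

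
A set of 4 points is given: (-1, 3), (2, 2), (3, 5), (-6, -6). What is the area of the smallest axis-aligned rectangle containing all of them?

x ranges over [-6, 3], width 9.
y ranges over [-6, 5], height 11.
Area = 9 × 11 = 99.

99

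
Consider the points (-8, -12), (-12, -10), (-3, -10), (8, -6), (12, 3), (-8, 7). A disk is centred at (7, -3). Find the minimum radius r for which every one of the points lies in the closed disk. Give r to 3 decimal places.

The required radius is the distance from (7, -3) to the farthest point.
Squared distances: 306, 410, 149, 10, 61, 325.
Maximum is 410, attained at (-12, -10).
r = √410 ≈ 20.248.

20.248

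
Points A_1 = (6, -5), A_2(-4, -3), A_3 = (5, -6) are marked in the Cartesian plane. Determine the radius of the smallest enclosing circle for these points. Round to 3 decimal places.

5.099

Side lengths²: A_1A_2² = 104, A_1A_3² = 2, A_2A_3² = 90.
Since A_1A_2² = 104 ≥ 90 + 2 = 92, the angle opposite A_1A_2 is not acute, so the smallest enclosing circle has A_1A_2 as diameter.
Centre = midpoint of A_1A_2 = (1, -4), r² = 104/4 = 26.
r = √26 ≈ 5.099.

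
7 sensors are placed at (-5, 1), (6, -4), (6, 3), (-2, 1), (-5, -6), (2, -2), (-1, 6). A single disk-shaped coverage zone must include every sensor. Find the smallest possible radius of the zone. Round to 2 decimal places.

The minimum enclosing circle of a finite set is fixed by two of the points (as a diameter) or three (as a circumcircle).
The minimum enclosing circle is determined by three boundary points: (6, 3), (-5, -6), (-1, 6).
Their circumcentre is (0.125, -25/24) with r² = 14645/288.
The farthest remaining point (6, -4) is at distance² 12461/288 ≤ 14645/288.
r = √(14645/288) ≈ 7.13.

7.13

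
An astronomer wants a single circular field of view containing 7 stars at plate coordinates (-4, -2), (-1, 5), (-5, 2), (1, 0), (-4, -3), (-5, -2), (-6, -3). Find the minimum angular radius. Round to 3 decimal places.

The minimum enclosing circle of a finite set is fixed by two of the points (as a diameter) or three (as a circumcircle).
The farthest pair is (-1, 5)–(-6, -3) with squared distance 89. The circle on this segment as diameter has centre (-3.5, 1) and r² = 89/4 = 22.25.
Check (-4, -2): distance² to centre = 9.25 ≤ 22.25, so it lies inside.
All remaining points lie in this disk, and no smaller disk contains both endpoints, so this is the minimum enclosing circle.
r = √(22.25) ≈ 4.717.

4.717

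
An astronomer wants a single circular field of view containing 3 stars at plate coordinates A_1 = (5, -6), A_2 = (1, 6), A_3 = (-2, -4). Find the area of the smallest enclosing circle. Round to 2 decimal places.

Side lengths²: A_1A_2² = 160, A_1A_3² = 53, A_2A_3² = 109.
Since A_1A_2² = 160 < 109 + 53 = 162, the triangle is acute, so the smallest enclosing circle is the circumcircle.
Circumcentre = (111/38, -1/38), r² = 28885/722.
Area = π·r² = π·28885/722 ≈ 125.69.

125.69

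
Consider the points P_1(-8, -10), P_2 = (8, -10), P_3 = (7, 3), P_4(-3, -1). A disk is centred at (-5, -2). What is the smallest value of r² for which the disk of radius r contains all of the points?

233

The required radius is the distance from (-5, -2) to the farthest point.
Squared distances: 73, 233, 169, 5.
Maximum is 233, attained at P_2.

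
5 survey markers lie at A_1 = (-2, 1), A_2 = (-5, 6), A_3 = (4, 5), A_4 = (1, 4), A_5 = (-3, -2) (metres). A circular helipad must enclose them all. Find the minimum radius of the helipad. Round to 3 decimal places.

5.280

The minimum enclosing circle of a finite set is fixed by two of the points (as a diameter) or three (as a circumcircle).
The minimum enclosing circle is determined by three boundary points: A_2, A_3, A_5.
Their circumcentre is (-0.8, 2.8) with r² = 27.88.
The farthest remaining point A_1 is at distance² 4.68 ≤ 27.88.
r = √(27.88) ≈ 5.280.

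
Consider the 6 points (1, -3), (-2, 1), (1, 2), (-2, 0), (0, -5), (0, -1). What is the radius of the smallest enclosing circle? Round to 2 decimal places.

3.54

The minimum enclosing circle of a finite set is fixed by two of the points (as a diameter) or three (as a circumcircle).
The farthest pair is (1, 2)–(0, -5) with squared distance 50. The circle on this segment as diameter has centre (0.5, -1.5) and r² = 50/4 = 12.5.
Check (1, -3): distance² to centre = 2.5 ≤ 12.5, so it lies inside.
All remaining points lie in this disk, and no smaller disk contains both endpoints, so this is the minimum enclosing circle.
r = √(12.5) ≈ 3.54.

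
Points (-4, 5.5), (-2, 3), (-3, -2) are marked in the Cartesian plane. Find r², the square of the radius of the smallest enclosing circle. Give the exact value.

14.3125

Call the three points A, B, C in the order given.
Side lengths²: AB² = 10.25, AC² = 57.25, BC² = 26.
Since AC² = 57.25 ≥ 26 + 10.25 = 36.25, the angle opposite AC is not acute, so the smallest enclosing circle has AC as diameter.
Centre = midpoint of AC = (-3.5, 1.75), r² = 57.25/4 = 14.3125.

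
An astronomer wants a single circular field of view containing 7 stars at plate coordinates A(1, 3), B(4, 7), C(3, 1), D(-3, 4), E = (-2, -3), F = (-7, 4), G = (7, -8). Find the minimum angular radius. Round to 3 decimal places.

9.241

The minimum enclosing circle is determined by three boundary points: B, F, G.
Their circumcentre is (12/29, -44/29) with r² = 71825/841.
The farthest remaining point D is at distance² 35401/841 ≤ 71825/841.
r = √(71825/841) ≈ 9.241.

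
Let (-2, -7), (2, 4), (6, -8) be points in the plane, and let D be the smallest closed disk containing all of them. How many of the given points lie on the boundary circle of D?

3

Call the three points A, B, C in the order given.
Side lengths²: AB² = 137, AC² = 65, BC² = 160.
Since BC² = 160 < 137 + 65 = 202, the triangle is acute, so the smallest enclosing circle is the circumcircle.
Circumcentre = (121/46, -113/46), r² = 44525/1058.
The points at distance exactly r from the centre are (-2, -7), (2, 4), (6, -8) — 3 points.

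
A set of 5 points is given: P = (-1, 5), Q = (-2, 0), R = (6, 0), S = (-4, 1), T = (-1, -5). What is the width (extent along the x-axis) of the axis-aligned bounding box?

10

max x = 6, min x = -4, so width = 10.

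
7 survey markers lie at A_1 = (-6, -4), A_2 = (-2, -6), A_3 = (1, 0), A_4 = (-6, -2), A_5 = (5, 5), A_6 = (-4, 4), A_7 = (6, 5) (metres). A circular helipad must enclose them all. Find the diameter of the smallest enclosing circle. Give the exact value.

15

A smallest enclosing disk is always determined by at most three of the input points on its boundary.
The farthest pair is A_1–A_7 with squared distance 225. The circle on this segment as diameter has centre (0, 0.5) and r² = 225/4 = 56.25.
Check A_2: distance² to centre = 46.25 ≤ 56.25, so it lies inside.
All remaining points lie in this disk, and no smaller disk contains both endpoints, so this is the minimum enclosing circle.
Diameter = 2r = 2√(56.25) = 15.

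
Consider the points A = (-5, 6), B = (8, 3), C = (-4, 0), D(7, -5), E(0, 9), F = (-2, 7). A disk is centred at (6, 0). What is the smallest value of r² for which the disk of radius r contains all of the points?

The required radius is the distance from (6, 0) to the farthest point.
Squared distances: 157, 13, 100, 26, 117, 113.
Maximum is 157, attained at A.

157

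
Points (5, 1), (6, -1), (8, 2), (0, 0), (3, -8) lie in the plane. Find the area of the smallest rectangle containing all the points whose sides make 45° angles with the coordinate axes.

82.5

In coordinates u = x + y, v = x − y the rectangle is axis-aligned; the map (x,y)→(u,v) scales areas by 2.
u-values: 6, 5, 10, 0, -5; range = 10 − (-5) = 15.
v-values: 4, 7, 6, 0, 11; range = 11 − 0 = 11.
Area = (15 × 11) / 2 = 82.5.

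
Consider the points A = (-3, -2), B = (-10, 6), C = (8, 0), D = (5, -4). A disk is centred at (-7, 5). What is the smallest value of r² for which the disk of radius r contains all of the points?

The required radius is the distance from (-7, 5) to the farthest point.
Squared distances: 65, 10, 250, 225.
Maximum is 250, attained at C.

250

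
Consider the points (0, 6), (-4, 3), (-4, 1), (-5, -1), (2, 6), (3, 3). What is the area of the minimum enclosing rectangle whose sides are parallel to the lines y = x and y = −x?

In coordinates u = x + y, v = x − y the rectangle is axis-aligned; the map (x,y)→(u,v) scales areas by 2.
u-values: 6, -1, -3, -6, 8, 6; range = 8 − (-6) = 14.
v-values: -6, -7, -5, -4, -4, 0; range = 0 − (-7) = 7.
Area = (14 × 7) / 2 = 49.

49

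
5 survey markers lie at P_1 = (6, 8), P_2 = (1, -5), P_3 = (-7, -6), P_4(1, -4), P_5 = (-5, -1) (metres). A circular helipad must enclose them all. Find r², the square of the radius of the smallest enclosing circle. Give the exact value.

The minimum enclosing circle of a finite set is fixed by two of the points (as a diameter) or three (as a circumcircle).
The farthest pair is P_1–P_3 with squared distance 365. The circle on this segment as diameter has centre (-0.5, 1) and r² = 365/4 = 91.25.
Check P_2: distance² to centre = 38.25 ≤ 91.25, so it lies inside.
All remaining points lie in this disk, and no smaller disk contains both endpoints, so this is the minimum enclosing circle.

91.25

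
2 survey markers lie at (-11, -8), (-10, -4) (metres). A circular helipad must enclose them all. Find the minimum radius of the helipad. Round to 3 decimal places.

2.062

The smallest circle enclosing two points has them as diameter endpoints.
Centre = midpoint = (-10.5, -6); r² = |(-11, -8)−(-10, -4)|²/4 = 17/4 = 4.25.
r = √(4.25) ≈ 2.062.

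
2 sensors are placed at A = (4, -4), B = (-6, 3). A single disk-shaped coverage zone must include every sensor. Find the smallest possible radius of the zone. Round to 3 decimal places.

The smallest circle enclosing two points has them as diameter endpoints.
Centre = midpoint = (-1, -0.5); r² = |AB|²/4 = 149/4 = 37.25.
r = √(37.25) ≈ 6.103.

6.103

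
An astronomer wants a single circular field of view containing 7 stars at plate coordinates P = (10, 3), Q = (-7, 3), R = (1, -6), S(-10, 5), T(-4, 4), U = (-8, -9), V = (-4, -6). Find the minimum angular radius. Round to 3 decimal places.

11.140

A smallest enclosing disk is always determined by at most three of the input points on its boundary.
The minimum enclosing circle is determined by three boundary points: P, S, U.
Their circumcentre is (-11/23, -18/23) with r² = 65650/529.
The farthest remaining point Q is at distance² 30069/529 ≤ 65650/529.
r = √(65650/529) ≈ 11.140.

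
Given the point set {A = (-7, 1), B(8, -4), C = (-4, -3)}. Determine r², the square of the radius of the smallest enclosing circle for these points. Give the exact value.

62.5

Side lengths²: AB² = 250, AC² = 25, BC² = 145.
Since AB² = 250 ≥ 145 + 25 = 170, the angle opposite AB is not acute, so the smallest enclosing circle has AB as diameter.
Centre = midpoint of AB = (0.5, -1.5), r² = 250/4 = 62.5.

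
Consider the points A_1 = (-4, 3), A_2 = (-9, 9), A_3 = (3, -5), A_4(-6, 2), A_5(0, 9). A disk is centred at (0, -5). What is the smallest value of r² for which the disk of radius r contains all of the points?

277

The required radius is the distance from (0, -5) to the farthest point.
Squared distances: 80, 277, 9, 85, 196.
Maximum is 277, attained at A_2.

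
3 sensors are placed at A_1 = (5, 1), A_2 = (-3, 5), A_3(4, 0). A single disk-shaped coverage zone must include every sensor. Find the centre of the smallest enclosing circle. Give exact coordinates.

Side lengths²: A_1A_2² = 80, A_1A_3² = 2, A_2A_3² = 74.
Since A_1A_2² = 80 ≥ 74 + 2 = 76, the angle opposite A_1A_2 is not acute, so the smallest enclosing circle has A_1A_2 as diameter.
Centre = midpoint of A_1A_2 = (1, 3), r² = 80/4 = 20.
Centre = (1, 3).

(1, 3)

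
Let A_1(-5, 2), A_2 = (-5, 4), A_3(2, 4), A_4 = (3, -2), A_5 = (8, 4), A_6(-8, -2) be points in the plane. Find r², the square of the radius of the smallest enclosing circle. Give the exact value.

A smallest enclosing disk is always determined by at most three of the input points on its boundary.
The farthest pair is A_5–A_6 with squared distance 292. The circle on this segment as diameter has centre (0, 1) and r² = 292/4 = 73.
Check A_1: distance² to centre = 26 ≤ 73, so it lies inside.
All remaining points lie in this disk, and no smaller disk contains both endpoints, so this is the minimum enclosing circle.

73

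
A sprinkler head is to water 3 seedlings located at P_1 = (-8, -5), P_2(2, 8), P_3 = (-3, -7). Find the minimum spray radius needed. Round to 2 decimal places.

Side lengths²: P_1P_2² = 269, P_1P_3² = 29, P_2P_3² = 250.
Since P_1P_2² = 269 < 250 + 29 = 279, the triangle is acute, so the smallest enclosing circle is the circumcircle.
Circumcentre = (-89/34, 41/34), r² = 39005/578.
r = √(39005/578) ≈ 8.21.

8.21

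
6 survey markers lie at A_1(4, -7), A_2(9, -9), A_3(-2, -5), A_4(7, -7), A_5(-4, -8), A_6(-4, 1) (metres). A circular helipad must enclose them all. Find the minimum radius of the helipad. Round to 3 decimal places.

By Welzl's lemma the MEC is supported by two points (diametrically opposite) or three points (on a circumcircle).
The farthest pair is A_2–A_6 with squared distance 269. The circle on this segment as diameter has centre (2.5, -4) and r² = 269/4 = 67.25.
Check A_1: distance² to centre = 11.25 ≤ 67.25, so it lies inside.
All remaining points lie in this disk, and no smaller disk contains both endpoints, so this is the minimum enclosing circle.
r = √(67.25) ≈ 8.201.

8.201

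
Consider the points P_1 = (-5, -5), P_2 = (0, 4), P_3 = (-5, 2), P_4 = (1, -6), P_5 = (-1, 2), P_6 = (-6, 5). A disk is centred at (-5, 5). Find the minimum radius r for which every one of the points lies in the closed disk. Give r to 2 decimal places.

The required radius is the distance from (-5, 5) to the farthest point.
Squared distances: 100, 26, 9, 157, 25, 1.
Maximum is 157, attained at P_4.
r = √157 ≈ 12.53.

12.53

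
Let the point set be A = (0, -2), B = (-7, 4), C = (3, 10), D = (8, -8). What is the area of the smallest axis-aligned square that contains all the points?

324

The bounding box has width 15 and height 18.
An axis-aligned square enclosing the set must have side ≥ max(width, height).
So the minimum side is max(15, 18) = 18.
Area = 18² = 324.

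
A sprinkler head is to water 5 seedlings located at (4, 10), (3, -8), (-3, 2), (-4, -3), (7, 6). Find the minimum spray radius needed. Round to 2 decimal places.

A smallest enclosing disk is always determined by at most three of the input points on its boundary.
The farthest pair is (4, 10)–(3, -8) with squared distance 325. The circle on this segment as diameter has centre (3.5, 1) and r² = 325/4 = 81.25.
Check (-3, 2): distance² to centre = 43.25 ≤ 81.25, so it lies inside.
All remaining points lie in this disk, and no smaller disk contains both endpoints, so this is the minimum enclosing circle.
r = √(81.25) ≈ 9.01.

9.01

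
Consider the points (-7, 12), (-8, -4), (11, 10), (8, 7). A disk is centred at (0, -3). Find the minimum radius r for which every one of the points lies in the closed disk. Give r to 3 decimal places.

17.029

The required radius is the distance from (0, -3) to the farthest point.
Squared distances: 274, 65, 290, 164.
Maximum is 290, attained at (11, 10).
r = √290 ≈ 17.029.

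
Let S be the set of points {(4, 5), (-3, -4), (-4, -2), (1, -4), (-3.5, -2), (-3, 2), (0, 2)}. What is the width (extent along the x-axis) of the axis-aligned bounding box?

8

max x = 4, min x = -4, so width = 8.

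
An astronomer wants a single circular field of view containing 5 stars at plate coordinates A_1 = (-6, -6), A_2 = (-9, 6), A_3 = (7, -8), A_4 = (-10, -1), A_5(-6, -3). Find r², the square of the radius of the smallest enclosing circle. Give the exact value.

113

A smallest enclosing disk is always determined by at most three of the input points on its boundary.
The farthest pair is A_2–A_3 with squared distance 452. The circle on this segment as diameter has centre (-1, -1) and r² = 452/4 = 113.
Check A_1: distance² to centre = 50 ≤ 113, so it lies inside.
All remaining points lie in this disk, and no smaller disk contains both endpoints, so this is the minimum enclosing circle.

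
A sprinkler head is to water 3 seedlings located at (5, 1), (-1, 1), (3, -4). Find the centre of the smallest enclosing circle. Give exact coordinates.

(2, -0.7)

Call the three points A, B, C in the order given.
Side lengths²: AB² = 36, AC² = 29, BC² = 41.
Since BC² = 41 < 36 + 29 = 65, the triangle is acute, so the smallest enclosing circle is the circumcircle.
Circumcentre = (2, -0.7), r² = 11.89.
Centre = (2, -0.7).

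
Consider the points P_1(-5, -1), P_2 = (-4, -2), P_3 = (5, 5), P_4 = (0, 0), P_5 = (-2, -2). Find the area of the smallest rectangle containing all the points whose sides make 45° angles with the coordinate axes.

32

In coordinates u = x + y, v = x − y the rectangle is axis-aligned; the map (x,y)→(u,v) scales areas by 2.
u-values: -6, -6, 10, 0, -4; range = 10 − (-6) = 16.
v-values: -4, -2, 0, 0, 0; range = 0 − (-4) = 4.
Area = (16 × 4) / 2 = 32.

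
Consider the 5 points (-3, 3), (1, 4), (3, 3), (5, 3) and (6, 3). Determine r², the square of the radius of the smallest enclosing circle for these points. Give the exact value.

20.25

By Welzl's lemma the MEC is supported by two points (diametrically opposite) or three points (on a circumcircle).
The farthest pair is (-3, 3)–(6, 3) with squared distance 81. The circle on this segment as diameter has centre (1.5, 3) and r² = 81/4 = 20.25.
Check (1, 4): distance² to centre = 1.25 ≤ 20.25, so it lies inside.
All remaining points lie in this disk, and no smaller disk contains both endpoints, so this is the minimum enclosing circle.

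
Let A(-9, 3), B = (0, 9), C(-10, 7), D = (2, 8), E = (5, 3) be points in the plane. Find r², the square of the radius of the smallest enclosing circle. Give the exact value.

60.25

The minimum enclosing circle of a finite set is fixed by two of the points (as a diameter) or three (as a circumcircle).
The farthest pair is C–E with squared distance 241. The circle on this segment as diameter has centre (-2.5, 5) and r² = 241/4 = 60.25.
Check A: distance² to centre = 46.25 ≤ 60.25, so it lies inside.
All remaining points lie in this disk, and no smaller disk contains both endpoints, so this is the minimum enclosing circle.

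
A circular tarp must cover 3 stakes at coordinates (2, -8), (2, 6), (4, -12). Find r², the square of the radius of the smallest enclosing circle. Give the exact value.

Call the three points A, B, C in the order given.
Side lengths²: AB² = 196, AC² = 20, BC² = 328.
Since BC² = 328 ≥ 196 + 20 = 216, the angle opposite BC is not acute, so the smallest enclosing circle has BC as diameter.
Centre = midpoint of BC = (3, -3), r² = 328/4 = 82.

82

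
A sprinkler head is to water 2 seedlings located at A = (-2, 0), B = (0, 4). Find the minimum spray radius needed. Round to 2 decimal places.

The smallest circle enclosing two points has them as diameter endpoints.
Centre = midpoint = (-1, 2); r² = |AB|²/4 = 20/4 = 5.
r = √5 ≈ 2.24.

2.24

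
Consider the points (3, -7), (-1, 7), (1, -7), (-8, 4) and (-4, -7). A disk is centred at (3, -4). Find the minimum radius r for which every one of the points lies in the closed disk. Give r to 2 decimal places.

The required radius is the distance from (3, -4) to the farthest point.
Squared distances: 9, 137, 13, 185, 58.
Maximum is 185, attained at (-8, 4).
r = √185 ≈ 13.60.

13.60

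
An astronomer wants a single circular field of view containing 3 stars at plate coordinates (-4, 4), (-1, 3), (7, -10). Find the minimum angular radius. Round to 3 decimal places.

8.902

Call the three points A, B, C in the order given.
Side lengths²: AB² = 10, AC² = 317, BC² = 233.
Since AC² = 317 ≥ 233 + 10 = 243, the angle opposite AC is not acute, so the smallest enclosing circle has AC as diameter.
Centre = midpoint of AC = (1.5, -3), r² = 317/4 = 79.25.
r = √(79.25) ≈ 8.902.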